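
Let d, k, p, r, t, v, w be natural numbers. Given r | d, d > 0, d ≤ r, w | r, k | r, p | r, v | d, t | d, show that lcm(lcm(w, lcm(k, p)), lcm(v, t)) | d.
From r | d and d > 0, r ≤ d. Since d ≤ r, r = d. k | r and p | r, thus lcm(k, p) | r. From w | r, lcm(w, lcm(k, p)) | r. Since r = d, lcm(w, lcm(k, p)) | d. Because v | d and t | d, lcm(v, t) | d. Since lcm(w, lcm(k, p)) | d, lcm(lcm(w, lcm(k, p)), lcm(v, t)) | d.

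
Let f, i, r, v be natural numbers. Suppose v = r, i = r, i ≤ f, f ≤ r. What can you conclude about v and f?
v = f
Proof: i = r and i ≤ f, so r ≤ f. f ≤ r, so r = f. v = r, so v = f.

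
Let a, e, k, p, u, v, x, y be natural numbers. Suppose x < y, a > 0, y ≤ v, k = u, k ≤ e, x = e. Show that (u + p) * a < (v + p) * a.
k = u and k ≤ e, therefore u ≤ e. x < y and y ≤ v, hence x < v. Since x = e, e < v. Since u ≤ e, u < v. Then u + p < v + p. Since a > 0, by multiplying by a positive, (u + p) * a < (v + p) * a.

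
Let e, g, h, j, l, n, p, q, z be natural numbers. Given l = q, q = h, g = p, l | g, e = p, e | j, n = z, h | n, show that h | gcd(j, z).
l = q and q = h, so l = h. g = p and l | g, therefore l | p. l = h, so h | p. From e = p and e | j, p | j. Since h | p, h | j. Since n = z and h | n, h | z. Since h | j, h | gcd(j, z).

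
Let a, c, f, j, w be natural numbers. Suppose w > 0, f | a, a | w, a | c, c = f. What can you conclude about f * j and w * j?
f * j ≤ w * j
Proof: Because c = f and a | c, a | f. Since f | a, a = f. a | w and w > 0, so a ≤ w. Since a = f, f ≤ w. Then f * j ≤ w * j.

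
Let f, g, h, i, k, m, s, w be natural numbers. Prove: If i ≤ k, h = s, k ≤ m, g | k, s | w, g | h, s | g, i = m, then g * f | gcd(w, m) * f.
h = s and g | h, therefore g | s. Since s | g, s = g. s | w, so g | w. i = m and i ≤ k, thus m ≤ k. Since k ≤ m, k = m. Since g | k, g | m. Since g | w, g | gcd(w, m). Then g * f | gcd(w, m) * f.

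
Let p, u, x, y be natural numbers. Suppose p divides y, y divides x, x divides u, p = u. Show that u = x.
From p = u and p divides y, u divides y. Since y divides x, u divides x. x divides u, so u = x.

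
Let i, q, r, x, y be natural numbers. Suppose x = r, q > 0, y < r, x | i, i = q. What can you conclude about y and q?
y < q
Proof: x = r and x | i, so r | i. Since i = q, r | q. q > 0, so r ≤ q. From y < r, y < q.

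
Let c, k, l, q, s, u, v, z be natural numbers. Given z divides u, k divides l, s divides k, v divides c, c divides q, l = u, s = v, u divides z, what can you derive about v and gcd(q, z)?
v divides gcd(q, z)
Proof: v divides c and c divides q, therefore v divides q. u divides z and z divides u, so u = z. Since s = v and s divides k, v divides k. Because l = u and k divides l, k divides u. v divides k, so v divides u. Since u = z, v divides z. Since v divides q, v divides gcd(q, z).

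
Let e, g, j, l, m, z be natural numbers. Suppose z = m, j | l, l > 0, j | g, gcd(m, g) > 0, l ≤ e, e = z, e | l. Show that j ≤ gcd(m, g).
e | l and l > 0, therefore e ≤ l. Since l ≤ e, l = e. Since e = z, l = z. Since z = m, l = m. j | l, so j | m. From j | g, j | gcd(m, g). Since gcd(m, g) > 0, j ≤ gcd(m, g).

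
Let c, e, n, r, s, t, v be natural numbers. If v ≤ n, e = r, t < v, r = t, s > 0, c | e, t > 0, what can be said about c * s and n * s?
c * s < n * s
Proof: e = r and r = t, therefore e = t. c | e, so c | t. t > 0, so c ≤ t. t < v and v ≤ n, hence t < n. Since c ≤ t, c < n. Because s > 0, c * s < n * s.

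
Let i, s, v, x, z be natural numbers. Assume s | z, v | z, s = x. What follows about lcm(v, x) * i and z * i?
lcm(v, x) * i | z * i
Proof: s = x and s | z, thus x | z. v | z, so lcm(v, x) | z. Then lcm(v, x) * i | z * i.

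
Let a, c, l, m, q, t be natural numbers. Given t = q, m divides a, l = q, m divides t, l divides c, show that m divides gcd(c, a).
t = q and m divides t, hence m divides q. From l = q and l divides c, q divides c. Since m divides q, m divides c. m divides a, so m divides gcd(c, a).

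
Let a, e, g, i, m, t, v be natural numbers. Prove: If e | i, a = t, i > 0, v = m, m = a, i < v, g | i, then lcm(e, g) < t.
e | i and g | i, therefore lcm(e, g) | i. Since i > 0, lcm(e, g) ≤ i. Since m = a and a = t, m = t. v = m and i < v, so i < m. m = t, so i < t. Since lcm(e, g) ≤ i, lcm(e, g) < t.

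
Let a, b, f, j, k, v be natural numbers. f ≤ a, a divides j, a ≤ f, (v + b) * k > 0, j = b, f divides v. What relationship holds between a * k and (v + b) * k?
a * k ≤ (v + b) * k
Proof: Because f ≤ a and a ≤ f, f = a. Since f divides v, a divides v. From j = b and a divides j, a divides b. Since a divides v, a divides v + b. Then a * k divides (v + b) * k. (v + b) * k > 0, so a * k ≤ (v + b) * k.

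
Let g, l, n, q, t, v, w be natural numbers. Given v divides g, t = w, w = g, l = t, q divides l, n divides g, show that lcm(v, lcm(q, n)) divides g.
t = w and w = g, thus t = g. l = t and q divides l, thus q divides t. Since t = g, q divides g. Since n divides g, lcm(q, n) divides g. v divides g, so lcm(v, lcm(q, n)) divides g.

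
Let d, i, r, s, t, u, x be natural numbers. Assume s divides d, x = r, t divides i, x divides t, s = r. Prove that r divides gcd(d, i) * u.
Since s = r and s divides d, r divides d. x divides t and t divides i, thus x divides i. x = r, so r divides i. Because r divides d, r divides gcd(d, i). Then r divides gcd(d, i) * u.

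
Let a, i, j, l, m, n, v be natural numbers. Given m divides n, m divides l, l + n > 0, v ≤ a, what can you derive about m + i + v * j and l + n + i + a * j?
m + i + v * j ≤ l + n + i + a * j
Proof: m divides l and m divides n, hence m divides l + n. Since l + n > 0, m ≤ l + n. Then m + i ≤ l + n + i. v ≤ a. By multiplying by a non-negative, v * j ≤ a * j. Since m + i ≤ l + n + i, m + i + v * j ≤ l + n + i + a * j.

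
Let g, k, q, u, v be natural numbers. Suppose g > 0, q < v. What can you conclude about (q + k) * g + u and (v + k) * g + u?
(q + k) * g + u < (v + k) * g + u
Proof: From q < v, q + k < v + k. Since g > 0, (q + k) * g < (v + k) * g. Then (q + k) * g + u < (v + k) * g + u.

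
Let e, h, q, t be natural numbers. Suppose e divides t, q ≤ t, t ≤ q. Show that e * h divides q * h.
t ≤ q and q ≤ t, hence t = q. Since e divides t, e divides q. Then e * h divides q * h.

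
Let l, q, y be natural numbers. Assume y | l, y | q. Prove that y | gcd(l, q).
y | l and y | q. Because common divisors divide the gcd, y | gcd(l, q).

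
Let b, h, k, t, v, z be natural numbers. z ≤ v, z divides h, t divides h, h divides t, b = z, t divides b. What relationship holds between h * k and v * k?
h * k ≤ v * k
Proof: Since t divides h and h divides t, t = h. Because b = z and t divides b, t divides z. t = h, so h divides z. z divides h, so z = h. z ≤ v, so h ≤ v. By multiplying by a non-negative, h * k ≤ v * k.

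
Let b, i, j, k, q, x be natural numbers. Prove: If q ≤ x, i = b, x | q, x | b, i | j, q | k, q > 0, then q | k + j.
x | q and q > 0, so x ≤ q. Since q ≤ x, x = q. Because i = b and i | j, b | j. x | b, so x | j. From x = q, q | j. Since q | k, q | k + j.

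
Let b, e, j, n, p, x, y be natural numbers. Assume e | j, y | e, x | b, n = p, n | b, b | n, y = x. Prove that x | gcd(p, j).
b | n and n | b, thus b = n. From n = p, b = p. x | b, so x | p. Since y | e and e | j, y | j. Since y = x, x | j. Since x | p, x | gcd(p, j).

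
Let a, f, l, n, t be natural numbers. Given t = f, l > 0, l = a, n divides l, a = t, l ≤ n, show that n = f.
n divides l and l > 0, thus n ≤ l. Since l ≤ n, n = l. Because l = a, n = a. a = t, so n = t. From t = f, n = f.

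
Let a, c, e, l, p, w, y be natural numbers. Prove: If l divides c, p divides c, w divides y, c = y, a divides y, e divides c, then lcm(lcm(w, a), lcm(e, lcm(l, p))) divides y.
From w divides y and a divides y, lcm(w, a) divides y. Because l divides c and p divides c, lcm(l, p) divides c. e divides c, so lcm(e, lcm(l, p)) divides c. c = y, so lcm(e, lcm(l, p)) divides y. lcm(w, a) divides y, so lcm(lcm(w, a), lcm(e, lcm(l, p))) divides y.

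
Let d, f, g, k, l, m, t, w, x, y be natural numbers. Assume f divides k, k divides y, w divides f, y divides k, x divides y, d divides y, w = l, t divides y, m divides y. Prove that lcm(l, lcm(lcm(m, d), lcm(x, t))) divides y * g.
w = l and w divides f, thus l divides f. From k divides y and y divides k, k = y. Since f divides k, f divides y. l divides f, so l divides y. m divides y and d divides y, thus lcm(m, d) divides y. From x divides y and t divides y, lcm(x, t) divides y. lcm(m, d) divides y, so lcm(lcm(m, d), lcm(x, t)) divides y. Since l divides y, lcm(l, lcm(lcm(m, d), lcm(x, t))) divides y. Then lcm(l, lcm(lcm(m, d), lcm(x, t))) divides y * g.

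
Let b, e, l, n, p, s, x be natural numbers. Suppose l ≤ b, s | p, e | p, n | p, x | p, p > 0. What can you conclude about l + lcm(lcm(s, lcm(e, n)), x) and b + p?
l + lcm(lcm(s, lcm(e, n)), x) ≤ b + p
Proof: e | p and n | p, so lcm(e, n) | p. s | p, so lcm(s, lcm(e, n)) | p. Since x | p, lcm(lcm(s, lcm(e, n)), x) | p. p > 0, so lcm(lcm(s, lcm(e, n)), x) ≤ p. Since l ≤ b, l + lcm(lcm(s, lcm(e, n)), x) ≤ b + p.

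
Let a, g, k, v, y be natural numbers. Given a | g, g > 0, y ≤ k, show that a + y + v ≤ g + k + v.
a | g and g > 0, thus a ≤ g. Since y ≤ k, a + y ≤ g + k. Then a + y + v ≤ g + k + v.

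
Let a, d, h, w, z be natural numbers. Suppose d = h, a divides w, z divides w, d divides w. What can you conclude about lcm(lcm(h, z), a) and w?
lcm(lcm(h, z), a) divides w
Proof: From d = h and d divides w, h divides w. z divides w, so lcm(h, z) divides w. Since a divides w, lcm(lcm(h, z), a) divides w.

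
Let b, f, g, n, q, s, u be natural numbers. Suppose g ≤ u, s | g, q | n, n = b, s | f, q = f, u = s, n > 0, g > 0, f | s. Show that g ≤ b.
s | g and g > 0, thus s ≤ g. u = s and g ≤ u, hence g ≤ s. s ≤ g, so s = g. f | s and s | f, thus f = s. q = f, so q = s. q | n, so s | n. Because n > 0, s ≤ n. s = g, so g ≤ n. n = b, so g ≤ b.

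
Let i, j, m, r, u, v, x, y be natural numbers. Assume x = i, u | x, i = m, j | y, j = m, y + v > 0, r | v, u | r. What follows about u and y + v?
u ≤ y + v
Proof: Because x = i and u | x, u | i. Since i = m, u | m. Because j = m and j | y, m | y. Because u | m, u | y. u | r and r | v, hence u | v. Since u | y, u | y + v. Since y + v > 0, u ≤ y + v.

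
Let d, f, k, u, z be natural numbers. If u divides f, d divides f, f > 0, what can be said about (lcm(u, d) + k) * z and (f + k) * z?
(lcm(u, d) + k) * z ≤ (f + k) * z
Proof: u divides f and d divides f, so lcm(u, d) divides f. f > 0, so lcm(u, d) ≤ f. Then lcm(u, d) + k ≤ f + k. By multiplying by a non-negative, (lcm(u, d) + k) * z ≤ (f + k) * z.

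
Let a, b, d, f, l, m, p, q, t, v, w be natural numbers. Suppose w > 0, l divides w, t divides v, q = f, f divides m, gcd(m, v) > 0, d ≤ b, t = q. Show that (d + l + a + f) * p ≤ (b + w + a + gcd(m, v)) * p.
Because l divides w and w > 0, l ≤ w. Then l + a ≤ w + a. d ≤ b, so d + l + a ≤ b + w + a. t = q and q = f, therefore t = f. t divides v, so f divides v. f divides m, so f divides gcd(m, v). Since gcd(m, v) > 0, f ≤ gcd(m, v). d + l + a ≤ b + w + a, so d + l + a + f ≤ b + w + a + gcd(m, v). By multiplying by a non-negative, (d + l + a + f) * p ≤ (b + w + a + gcd(m, v)) * p.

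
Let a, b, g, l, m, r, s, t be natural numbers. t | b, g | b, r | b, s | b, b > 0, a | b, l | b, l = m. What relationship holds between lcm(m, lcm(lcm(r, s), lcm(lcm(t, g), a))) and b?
lcm(m, lcm(lcm(r, s), lcm(lcm(t, g), a))) ≤ b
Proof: l = m and l | b, therefore m | b. r | b and s | b, so lcm(r, s) | b. Since t | b and g | b, lcm(t, g) | b. Since a | b, lcm(lcm(t, g), a) | b. Since lcm(r, s) | b, lcm(lcm(r, s), lcm(lcm(t, g), a)) | b. m | b, so lcm(m, lcm(lcm(r, s), lcm(lcm(t, g), a))) | b. b > 0, so lcm(m, lcm(lcm(r, s), lcm(lcm(t, g), a))) ≤ b.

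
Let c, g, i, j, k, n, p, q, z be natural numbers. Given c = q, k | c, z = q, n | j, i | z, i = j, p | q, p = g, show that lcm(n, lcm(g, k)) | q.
z = q and i | z, hence i | q. i = j, so j | q. n | j, so n | q. p = g and p | q, so g | q. c = q and k | c, thus k | q. Since g | q, lcm(g, k) | q. Since n | q, lcm(n, lcm(g, k)) | q.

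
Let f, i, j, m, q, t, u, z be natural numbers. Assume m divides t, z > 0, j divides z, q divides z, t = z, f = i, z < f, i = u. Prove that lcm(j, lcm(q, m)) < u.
t = z and m divides t, hence m divides z. q divides z, so lcm(q, m) divides z. Since j divides z, lcm(j, lcm(q, m)) divides z. Because z > 0, lcm(j, lcm(q, m)) ≤ z. From f = i and z < f, z < i. lcm(j, lcm(q, m)) ≤ z, so lcm(j, lcm(q, m)) < i. Since i = u, lcm(j, lcm(q, m)) < u.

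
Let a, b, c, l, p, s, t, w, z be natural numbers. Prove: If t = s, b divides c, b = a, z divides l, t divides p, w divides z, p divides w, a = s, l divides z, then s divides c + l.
b = a and a = s, hence b = s. b divides c, so s divides c. t divides p and p divides w, hence t divides w. z divides l and l divides z, so z = l. w divides z, so w divides l. Since t divides w, t divides l. Because t = s, s divides l. s divides c, so s divides c + l.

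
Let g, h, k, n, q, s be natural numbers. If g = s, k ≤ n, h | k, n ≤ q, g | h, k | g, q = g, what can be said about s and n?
s = n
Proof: q = g and n ≤ q, thus n ≤ g. g | h and h | k, therefore g | k. Since k | g, k = g. k ≤ n, so g ≤ n. Since n ≤ g, n = g. Since g = s, n = s. Then s = n.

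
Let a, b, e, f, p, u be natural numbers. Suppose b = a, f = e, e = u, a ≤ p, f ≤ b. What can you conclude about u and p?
u ≤ p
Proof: Because f = e and f ≤ b, e ≤ b. b = a, so e ≤ a. e = u, so u ≤ a. Since a ≤ p, u ≤ p.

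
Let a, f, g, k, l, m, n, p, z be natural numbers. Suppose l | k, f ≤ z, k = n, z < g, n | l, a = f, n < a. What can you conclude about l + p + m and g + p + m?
l + p + m < g + p + m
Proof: k = n and l | k, so l | n. Since n | l, n = l. Since a = f and n < a, n < f. f ≤ z, so n < z. z < g, so n < g. Since n = l, l < g. Then l + p < g + p. Then l + p + m < g + p + m.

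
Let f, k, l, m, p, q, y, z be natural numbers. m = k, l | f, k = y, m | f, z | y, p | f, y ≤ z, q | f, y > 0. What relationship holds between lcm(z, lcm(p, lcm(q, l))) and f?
lcm(z, lcm(p, lcm(q, l))) | f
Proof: z | y and y > 0, hence z ≤ y. Because y ≤ z, y = z. From k = y, k = z. Since m = k and m | f, k | f. k = z, so z | f. q | f and l | f, so lcm(q, l) | f. Since p | f, lcm(p, lcm(q, l)) | f. z | f, so lcm(z, lcm(p, lcm(q, l))) | f.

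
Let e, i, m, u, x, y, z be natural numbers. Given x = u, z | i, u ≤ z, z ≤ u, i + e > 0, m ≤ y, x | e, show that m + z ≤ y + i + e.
u ≤ z and z ≤ u, hence u = z. Since x = u, x = z. Since x | e, z | e. z | i, so z | i + e. i + e > 0, so z ≤ i + e. Because m ≤ y, m + z ≤ y + i + e.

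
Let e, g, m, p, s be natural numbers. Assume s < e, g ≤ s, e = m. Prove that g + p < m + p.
Since g ≤ s and s < e, g < e. From e = m, g < m. Then g + p < m + p.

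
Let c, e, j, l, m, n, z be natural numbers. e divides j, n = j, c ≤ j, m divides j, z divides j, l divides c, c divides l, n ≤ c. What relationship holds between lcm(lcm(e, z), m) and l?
lcm(lcm(e, z), m) divides l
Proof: n = j and n ≤ c, thus j ≤ c. Since c ≤ j, j = c. From c divides l and l divides c, c = l. Since j = c, j = l. e divides j and z divides j, so lcm(e, z) divides j. m divides j, so lcm(lcm(e, z), m) divides j. j = l, so lcm(lcm(e, z), m) divides l.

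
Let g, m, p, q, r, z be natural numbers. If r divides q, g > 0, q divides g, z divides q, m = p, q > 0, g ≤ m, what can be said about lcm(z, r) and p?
lcm(z, r) ≤ p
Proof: z divides q and r divides q, therefore lcm(z, r) divides q. q > 0, so lcm(z, r) ≤ q. Since q divides g and g > 0, q ≤ g. Since lcm(z, r) ≤ q, lcm(z, r) ≤ g. Since g ≤ m, lcm(z, r) ≤ m. m = p, so lcm(z, r) ≤ p.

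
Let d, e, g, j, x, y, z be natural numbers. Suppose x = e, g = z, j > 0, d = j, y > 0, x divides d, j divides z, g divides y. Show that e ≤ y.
x = e and x divides d, so e divides d. d = j, so e divides j. j > 0, so e ≤ j. Since g = z and g divides y, z divides y. From j divides z, j divides y. y > 0, so j ≤ y. e ≤ j, so e ≤ y.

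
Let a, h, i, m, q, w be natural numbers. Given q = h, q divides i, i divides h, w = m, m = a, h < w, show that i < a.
q = h and q divides i, hence h divides i. i divides h, so h = i. w = m and m = a, hence w = a. Since h < w, h < a. From h = i, i < a.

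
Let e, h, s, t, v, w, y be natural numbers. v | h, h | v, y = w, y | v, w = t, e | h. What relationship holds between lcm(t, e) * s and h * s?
lcm(t, e) * s | h * s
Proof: Because y = w and w = t, y = t. v | h and h | v, hence v = h. y | v, so y | h. From y = t, t | h. From e | h, lcm(t, e) | h. Then lcm(t, e) * s | h * s.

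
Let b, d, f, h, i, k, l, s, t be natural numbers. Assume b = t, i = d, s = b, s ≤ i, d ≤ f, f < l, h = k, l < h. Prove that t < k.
Since s = b and s ≤ i, b ≤ i. Since i = d, b ≤ d. Since b = t, t ≤ d. d ≤ f and f < l, hence d < l. h = k and l < h, thus l < k. Since d < l, d < k. t ≤ d, so t < k.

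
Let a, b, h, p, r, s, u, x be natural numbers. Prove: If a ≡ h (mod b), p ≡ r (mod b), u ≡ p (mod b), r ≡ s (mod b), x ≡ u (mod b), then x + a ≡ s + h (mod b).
From x ≡ u (mod b) and u ≡ p (mod b), x ≡ p (mod b). From p ≡ r (mod b), x ≡ r (mod b). From r ≡ s (mod b), x ≡ s (mod b). Because a ≡ h (mod b), by adding congruences, x + a ≡ s + h (mod b).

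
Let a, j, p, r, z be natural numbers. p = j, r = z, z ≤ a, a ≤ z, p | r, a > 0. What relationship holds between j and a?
j ≤ a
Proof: z ≤ a and a ≤ z, hence z = a. Since r = z, r = a. From p | r, p | a. Because a > 0, p ≤ a. p = j, so j ≤ a.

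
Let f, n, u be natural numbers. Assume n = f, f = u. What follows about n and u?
n = u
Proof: Since n = f and f = u, by transitivity, n = u.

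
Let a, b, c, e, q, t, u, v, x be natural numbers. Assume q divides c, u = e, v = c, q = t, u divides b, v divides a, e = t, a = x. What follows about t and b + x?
t divides b + x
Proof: u = e and e = t, thus u = t. u divides b, so t divides b. From q = t and q divides c, t divides c. v = c and v divides a, so c divides a. t divides c, so t divides a. Since a = x, t divides x. Since t divides b, t divides b + x.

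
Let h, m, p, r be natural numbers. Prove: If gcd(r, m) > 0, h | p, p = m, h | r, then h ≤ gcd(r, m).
From p = m and h | p, h | m. h | r, so h | gcd(r, m). gcd(r, m) > 0, so h ≤ gcd(r, m).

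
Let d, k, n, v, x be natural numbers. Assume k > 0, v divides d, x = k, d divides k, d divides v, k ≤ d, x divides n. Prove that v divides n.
d divides k and k > 0, hence d ≤ k. k ≤ d, so k = d. Since d divides v and v divides d, d = v. k = d, so k = v. x = k and x divides n, thus k divides n. Since k = v, v divides n.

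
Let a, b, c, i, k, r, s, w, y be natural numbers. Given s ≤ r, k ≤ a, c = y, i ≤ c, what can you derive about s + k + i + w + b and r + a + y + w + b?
s + k + i + w + b ≤ r + a + y + w + b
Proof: Since s ≤ r and k ≤ a, s + k ≤ r + a. Because c = y and i ≤ c, i ≤ y. Then i + w ≤ y + w. Since s + k ≤ r + a, s + k + i + w ≤ r + a + y + w. Then s + k + i + w + b ≤ r + a + y + w + b.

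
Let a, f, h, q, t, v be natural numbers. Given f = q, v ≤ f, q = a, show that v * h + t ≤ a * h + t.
Because f = q and q = a, f = a. Since v ≤ f, v ≤ a. By multiplying by a non-negative, v * h ≤ a * h. Then v * h + t ≤ a * h + t.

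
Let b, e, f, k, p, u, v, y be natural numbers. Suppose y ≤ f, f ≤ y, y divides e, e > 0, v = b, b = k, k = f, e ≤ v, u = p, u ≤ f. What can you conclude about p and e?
p ≤ e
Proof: y ≤ f and f ≤ y, hence y = f. y divides e and e > 0, hence y ≤ e. y = f, so f ≤ e. v = b and b = k, so v = k. k = f, so v = f. Since e ≤ v, e ≤ f. Since f ≤ e, f = e. From u = p and u ≤ f, p ≤ f. Because f = e, p ≤ e.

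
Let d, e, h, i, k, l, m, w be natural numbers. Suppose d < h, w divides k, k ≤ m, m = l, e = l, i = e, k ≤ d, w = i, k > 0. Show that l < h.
Because m = l and k ≤ m, k ≤ l. w = i and i = e, so w = e. e = l, so w = l. Since w divides k, l divides k. From k > 0, l ≤ k. k ≤ l, so k = l. Because k ≤ d and d < h, k < h. Since k = l, l < h.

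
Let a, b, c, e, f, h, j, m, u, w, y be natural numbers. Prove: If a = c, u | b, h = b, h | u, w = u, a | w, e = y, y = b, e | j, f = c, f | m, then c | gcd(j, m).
h = b and h | u, hence b | u. u | b, so u = b. Because w = u and a | w, a | u. Since u = b, a | b. a = c, so c | b. e = y and y = b, therefore e = b. Because e | j, b | j. Since c | b, c | j. f = c and f | m, therefore c | m. From c | j, c | gcd(j, m).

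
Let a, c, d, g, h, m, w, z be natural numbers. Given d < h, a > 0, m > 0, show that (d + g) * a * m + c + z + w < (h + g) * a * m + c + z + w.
d < h, thus d + g < h + g. Because a > 0, (d + g) * a < (h + g) * a. m > 0, so (d + g) * a * m < (h + g) * a * m. Then (d + g) * a * m + c < (h + g) * a * m + c. Then (d + g) * a * m + c + z < (h + g) * a * m + c + z. Then (d + g) * a * m + c + z + w < (h + g) * a * m + c + z + w.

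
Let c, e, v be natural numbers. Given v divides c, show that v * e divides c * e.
v divides c. By multiplying both sides, v * e divides c * e.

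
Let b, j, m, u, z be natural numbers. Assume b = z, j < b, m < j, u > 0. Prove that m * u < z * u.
m < j and j < b, therefore m < b. b = z, so m < z. Since u > 0, by multiplying by a positive, m * u < z * u.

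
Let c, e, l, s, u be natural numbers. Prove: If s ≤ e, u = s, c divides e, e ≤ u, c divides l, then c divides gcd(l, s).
u = s and e ≤ u, therefore e ≤ s. Because s ≤ e, e = s. Since c divides e, c divides s. c divides l, so c divides gcd(l, s).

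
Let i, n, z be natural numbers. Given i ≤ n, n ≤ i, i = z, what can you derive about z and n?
z = n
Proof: n ≤ i and i ≤ n, hence n = i. Since i = z, n = z. Then z = n.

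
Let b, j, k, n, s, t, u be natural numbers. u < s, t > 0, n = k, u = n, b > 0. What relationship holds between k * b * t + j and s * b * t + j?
k * b * t + j < s * b * t + j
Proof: Because u = n and n = k, u = k. Because u < s, k < s. b > 0, so k * b < s * b. Since t > 0, k * b * t < s * b * t. Then k * b * t + j < s * b * t + j.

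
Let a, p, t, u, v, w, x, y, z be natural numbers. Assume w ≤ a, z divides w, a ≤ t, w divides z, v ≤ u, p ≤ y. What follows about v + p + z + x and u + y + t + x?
v + p + z + x ≤ u + y + t + x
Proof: v ≤ u and p ≤ y, so v + p ≤ u + y. From w divides z and z divides w, w = z. w ≤ a, so z ≤ a. From a ≤ t, z ≤ t. Then z + x ≤ t + x. Since v + p ≤ u + y, v + p + z + x ≤ u + y + t + x.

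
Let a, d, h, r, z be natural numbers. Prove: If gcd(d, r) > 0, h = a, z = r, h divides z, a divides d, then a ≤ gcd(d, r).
h = a and h divides z, so a divides z. z = r, so a divides r. a divides d, so a divides gcd(d, r). Since gcd(d, r) > 0, a ≤ gcd(d, r).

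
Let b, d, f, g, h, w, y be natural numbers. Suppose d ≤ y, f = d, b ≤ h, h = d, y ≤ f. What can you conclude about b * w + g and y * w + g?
b * w + g ≤ y * w + g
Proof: Because f = d and y ≤ f, y ≤ d. Since d ≤ y, d = y. h = d, so h = y. b ≤ h, so b ≤ y. By multiplying by a non-negative, b * w ≤ y * w. Then b * w + g ≤ y * w + g.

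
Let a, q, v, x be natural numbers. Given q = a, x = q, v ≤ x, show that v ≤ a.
x = q and q = a, hence x = a. v ≤ x, so v ≤ a.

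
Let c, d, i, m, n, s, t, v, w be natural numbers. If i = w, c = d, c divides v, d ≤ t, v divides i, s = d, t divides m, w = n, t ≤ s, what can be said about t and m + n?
t divides m + n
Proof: Since s = d and t ≤ s, t ≤ d. d ≤ t, so d = t. Since c = d and c divides v, d divides v. d = t, so t divides v. i = w and v divides i, thus v divides w. Since t divides v, t divides w. w = n, so t divides n. Since t divides m, t divides m + n.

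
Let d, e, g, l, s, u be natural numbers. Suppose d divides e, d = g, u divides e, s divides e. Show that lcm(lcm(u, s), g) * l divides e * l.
u divides e and s divides e, therefore lcm(u, s) divides e. d = g and d divides e, so g divides e. lcm(u, s) divides e, so lcm(lcm(u, s), g) divides e. Then lcm(lcm(u, s), g) * l divides e * l.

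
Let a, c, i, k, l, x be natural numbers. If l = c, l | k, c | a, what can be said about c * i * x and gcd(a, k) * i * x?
c * i * x | gcd(a, k) * i * x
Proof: Since l = c and l | k, c | k. c | a, so c | gcd(a, k). Then c * i | gcd(a, k) * i. Then c * i * x | gcd(a, k) * i * x.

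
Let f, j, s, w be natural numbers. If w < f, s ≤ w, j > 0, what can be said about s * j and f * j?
s * j < f * j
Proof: Because s ≤ w and w < f, s < f. Since j > 0, by multiplying by a positive, s * j < f * j.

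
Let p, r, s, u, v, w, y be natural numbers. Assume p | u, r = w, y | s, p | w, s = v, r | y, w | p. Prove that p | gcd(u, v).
Because w | p and p | w, w = p. r = w, so r = p. From r | y, p | y. s = v and y | s, thus y | v. p | y, so p | v. p | u, so p | gcd(u, v).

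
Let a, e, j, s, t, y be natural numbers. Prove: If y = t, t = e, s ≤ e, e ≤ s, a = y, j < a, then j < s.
From e ≤ s and s ≤ e, e = s. t = e, so t = s. Since a = y and y = t, a = t. Since j < a, j < t. Since t = s, j < s.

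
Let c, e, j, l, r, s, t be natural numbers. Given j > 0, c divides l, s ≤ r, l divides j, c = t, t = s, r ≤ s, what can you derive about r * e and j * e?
r * e ≤ j * e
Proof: Because s ≤ r and r ≤ s, s = r. Since c = t and t = s, c = s. c divides l and l divides j, therefore c divides j. Since c = s, s divides j. Since j > 0, s ≤ j. s = r, so r ≤ j. By multiplying by a non-negative, r * e ≤ j * e.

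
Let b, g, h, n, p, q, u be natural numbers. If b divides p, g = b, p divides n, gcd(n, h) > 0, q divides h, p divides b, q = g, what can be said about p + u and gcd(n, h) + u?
p + u ≤ gcd(n, h) + u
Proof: From b divides p and p divides b, b = p. g = b, so g = p. From q = g and q divides h, g divides h. Since g = p, p divides h. Since p divides n, p divides gcd(n, h). Since gcd(n, h) > 0, p ≤ gcd(n, h). Then p + u ≤ gcd(n, h) + u.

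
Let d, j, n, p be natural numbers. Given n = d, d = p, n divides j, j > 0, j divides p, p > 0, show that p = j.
Since n = d and d = p, n = p. n divides j, so p divides j. j > 0, so p ≤ j. j divides p and p > 0, so j ≤ p. p ≤ j, so p = j.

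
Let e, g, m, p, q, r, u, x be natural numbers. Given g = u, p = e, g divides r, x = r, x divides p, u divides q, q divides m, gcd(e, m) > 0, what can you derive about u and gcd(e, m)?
u ≤ gcd(e, m)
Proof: x = r and x divides p, thus r divides p. g divides r, so g divides p. Since p = e, g divides e. Since g = u, u divides e. u divides q and q divides m, thus u divides m. Since u divides e, u divides gcd(e, m). gcd(e, m) > 0, so u ≤ gcd(e, m).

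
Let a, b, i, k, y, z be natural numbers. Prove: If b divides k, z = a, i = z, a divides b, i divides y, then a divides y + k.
i = z and z = a, therefore i = a. Since i divides y, a divides y. a divides b and b divides k, so a divides k. Since a divides y, a divides y + k.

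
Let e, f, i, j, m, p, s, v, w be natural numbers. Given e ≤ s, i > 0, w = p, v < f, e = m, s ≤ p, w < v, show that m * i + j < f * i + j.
Since e = m and e ≤ s, m ≤ s. Since s ≤ p, m ≤ p. w < v and v < f, hence w < f. Since w = p, p < f. m ≤ p, so m < f. Using i > 0 and multiplying by a positive, m * i < f * i. Then m * i + j < f * i + j.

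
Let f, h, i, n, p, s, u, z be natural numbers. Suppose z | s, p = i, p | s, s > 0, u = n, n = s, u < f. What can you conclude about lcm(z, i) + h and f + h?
lcm(z, i) + h < f + h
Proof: p = i and p | s, so i | s. Since z | s, lcm(z, i) | s. s > 0, so lcm(z, i) ≤ s. Because u = n and n = s, u = s. From u < f, s < f. lcm(z, i) ≤ s, so lcm(z, i) < f. Then lcm(z, i) + h < f + h.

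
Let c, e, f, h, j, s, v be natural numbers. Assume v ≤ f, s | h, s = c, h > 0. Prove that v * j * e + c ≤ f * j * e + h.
v ≤ f, therefore v * j ≤ f * j. Then v * j * e ≤ f * j * e. s | h and h > 0, hence s ≤ h. Since s = c, c ≤ h. Since v * j * e ≤ f * j * e, v * j * e + c ≤ f * j * e + h.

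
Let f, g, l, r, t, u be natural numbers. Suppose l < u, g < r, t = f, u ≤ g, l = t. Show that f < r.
l = t and t = f, hence l = f. u ≤ g and g < r, therefore u < r. Since l < u, l < r. Since l = f, f < r.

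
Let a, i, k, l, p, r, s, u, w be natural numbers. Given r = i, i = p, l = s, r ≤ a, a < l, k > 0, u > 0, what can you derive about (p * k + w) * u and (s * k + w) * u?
(p * k + w) * u < (s * k + w) * u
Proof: r = i and i = p, so r = p. r ≤ a and a < l, therefore r < l. l = s, so r < s. Because r = p, p < s. k > 0, so p * k < s * k. Then p * k + w < s * k + w. u > 0, so (p * k + w) * u < (s * k + w) * u.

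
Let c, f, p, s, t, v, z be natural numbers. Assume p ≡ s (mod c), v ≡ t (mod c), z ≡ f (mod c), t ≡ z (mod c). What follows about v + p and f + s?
v + p ≡ f + s (mod c)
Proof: v ≡ t (mod c) and t ≡ z (mod c), hence v ≡ z (mod c). z ≡ f (mod c), so v ≡ f (mod c). p ≡ s (mod c), so v + p ≡ f + s (mod c).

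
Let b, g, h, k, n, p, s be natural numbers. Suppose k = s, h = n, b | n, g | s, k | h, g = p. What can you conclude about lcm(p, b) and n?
lcm(p, b) | n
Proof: g = p and g | s, hence p | s. k = s and k | h, hence s | h. Since p | s, p | h. h = n, so p | n. b | n, so lcm(p, b) | n.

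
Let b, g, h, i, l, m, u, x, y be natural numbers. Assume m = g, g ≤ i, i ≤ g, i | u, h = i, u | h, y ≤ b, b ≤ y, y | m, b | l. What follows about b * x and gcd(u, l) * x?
b * x | gcd(u, l) * x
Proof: g ≤ i and i ≤ g, thus g = i. m = g, so m = i. From h = i and u | h, u | i. Since i | u, i = u. m = i, so m = u. y ≤ b and b ≤ y, so y = b. Since y | m, b | m. Since m = u, b | u. Since b | l, b | gcd(u, l). Then b * x | gcd(u, l) * x.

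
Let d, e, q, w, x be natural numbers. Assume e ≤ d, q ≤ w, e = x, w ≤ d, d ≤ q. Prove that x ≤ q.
Since q ≤ w and w ≤ d, q ≤ d. Since d ≤ q, d = q. e = x and e ≤ d, so x ≤ d. d = q, so x ≤ q.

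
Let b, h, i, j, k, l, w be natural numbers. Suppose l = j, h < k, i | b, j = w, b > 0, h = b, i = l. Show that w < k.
Because i = l and l = j, i = j. Since i | b, j | b. b > 0, so j ≤ b. j = w, so w ≤ b. Because h = b and h < k, b < k. From w ≤ b, w < k.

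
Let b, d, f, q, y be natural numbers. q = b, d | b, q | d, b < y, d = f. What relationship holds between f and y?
f < y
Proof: q = b and q | d, therefore b | d. Since d | b, b = d. Since d = f, b = f. Since b < y, f < y.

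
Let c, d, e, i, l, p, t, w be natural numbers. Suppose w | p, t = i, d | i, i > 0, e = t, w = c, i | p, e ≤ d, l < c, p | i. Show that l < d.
From e = t and t = i, e = i. e ≤ d, so i ≤ d. From d | i and i > 0, d ≤ i. i ≤ d, so i = d. From p | i and i | p, p = i. Since w | p, w | i. Since w = c, c | i. Since i > 0, c ≤ i. l < c, so l < i. i = d, so l < d.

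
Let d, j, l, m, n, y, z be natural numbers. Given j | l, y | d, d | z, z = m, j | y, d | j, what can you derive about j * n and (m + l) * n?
j * n | (m + l) * n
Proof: From j | y and y | d, j | d. Since d | j, d = j. Since z = m and d | z, d | m. d = j, so j | m. j | l, so j | m + l. Then j * n | (m + l) * n.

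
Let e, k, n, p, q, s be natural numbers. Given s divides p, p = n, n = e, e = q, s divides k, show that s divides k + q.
Since n = e and e = q, n = q. p = n and s divides p, thus s divides n. From n = q, s divides q. s divides k, so s divides k + q.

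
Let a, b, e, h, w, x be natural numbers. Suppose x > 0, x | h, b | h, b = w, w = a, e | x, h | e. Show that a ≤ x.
h | e and e | x, therefore h | x. x | h, so h = x. Since b = w and b | h, w | h. w = a, so a | h. Because h = x, a | x. Since x > 0, a ≤ x.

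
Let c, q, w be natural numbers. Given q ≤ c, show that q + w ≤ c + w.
Since q ≤ c, by adding to both sides, q + w ≤ c + w.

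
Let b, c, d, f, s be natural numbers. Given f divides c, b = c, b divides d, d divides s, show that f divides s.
b divides d and d divides s, so b divides s. b = c, so c divides s. Since f divides c, f divides s.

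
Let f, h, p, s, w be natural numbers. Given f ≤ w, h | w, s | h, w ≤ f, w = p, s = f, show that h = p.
Since f ≤ w and w ≤ f, f = w. Since s = f, s = w. s | h, so w | h. h | w, so h = w. w = p, so h = p.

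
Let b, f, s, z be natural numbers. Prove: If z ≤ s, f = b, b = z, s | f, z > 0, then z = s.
f = b and b = z, thus f = z. Since s | f, s | z. Since z > 0, s ≤ z. Because z ≤ s, z = s.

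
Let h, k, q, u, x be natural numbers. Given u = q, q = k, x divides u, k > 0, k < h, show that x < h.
u = q and q = k, therefore u = k. x divides u, so x divides k. Since k > 0, x ≤ k. Since k < h, x < h.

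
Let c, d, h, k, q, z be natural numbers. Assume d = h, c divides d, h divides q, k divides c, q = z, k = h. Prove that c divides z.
Since k = h and k divides c, h divides c. From d = h and c divides d, c divides h. Since h divides c, h = c. q = z and h divides q, so h divides z. h = c, so c divides z.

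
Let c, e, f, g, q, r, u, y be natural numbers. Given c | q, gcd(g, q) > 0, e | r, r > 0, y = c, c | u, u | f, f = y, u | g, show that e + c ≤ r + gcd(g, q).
Because e | r and r > 0, e ≤ r. Since f = y and y = c, f = c. u | f, so u | c. Since c | u, u = c. Since u | g, c | g. Since c | q, c | gcd(g, q). gcd(g, q) > 0, so c ≤ gcd(g, q). e ≤ r, so e + c ≤ r + gcd(g, q).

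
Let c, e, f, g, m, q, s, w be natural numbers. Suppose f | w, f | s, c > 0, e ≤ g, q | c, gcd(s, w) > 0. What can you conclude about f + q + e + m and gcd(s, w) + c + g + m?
f + q + e + m ≤ gcd(s, w) + c + g + m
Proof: Since f | s and f | w, f | gcd(s, w). Because gcd(s, w) > 0, f ≤ gcd(s, w). q | c and c > 0, thus q ≤ c. f ≤ gcd(s, w), so f + q ≤ gcd(s, w) + c. From e ≤ g, f + q + e ≤ gcd(s, w) + c + g. Then f + q + e + m ≤ gcd(s, w) + c + g + m.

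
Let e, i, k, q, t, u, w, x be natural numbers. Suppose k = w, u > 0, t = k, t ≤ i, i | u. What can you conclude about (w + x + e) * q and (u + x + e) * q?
(w + x + e) * q ≤ (u + x + e) * q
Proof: From t = k and k = w, t = w. From i | u and u > 0, i ≤ u. Since t ≤ i, t ≤ u. From t = w, w ≤ u. Then w + x ≤ u + x. Then w + x + e ≤ u + x + e. Then (w + x + e) * q ≤ (u + x + e) * q.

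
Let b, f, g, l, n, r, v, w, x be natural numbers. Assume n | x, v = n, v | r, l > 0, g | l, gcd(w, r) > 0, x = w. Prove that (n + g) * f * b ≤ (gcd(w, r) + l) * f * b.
Because x = w and n | x, n | w. Since v = n and v | r, n | r. Since n | w, n | gcd(w, r). Since gcd(w, r) > 0, n ≤ gcd(w, r). g | l and l > 0, hence g ≤ l. From n ≤ gcd(w, r), n + g ≤ gcd(w, r) + l. Then (n + g) * f ≤ (gcd(w, r) + l) * f. Then (n + g) * f * b ≤ (gcd(w, r) + l) * f * b.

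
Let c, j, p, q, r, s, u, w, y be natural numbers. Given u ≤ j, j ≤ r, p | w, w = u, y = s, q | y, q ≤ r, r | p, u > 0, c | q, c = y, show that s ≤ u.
w = u and p | w, so p | u. Since r | p, r | u. Because u > 0, r ≤ u. u ≤ j and j ≤ r, therefore u ≤ r. Since r ≤ u, r = u. From c = y and c | q, y | q. q | y, so q = y. Because y = s, q = s. q ≤ r, so s ≤ r. Since r = u, s ≤ u.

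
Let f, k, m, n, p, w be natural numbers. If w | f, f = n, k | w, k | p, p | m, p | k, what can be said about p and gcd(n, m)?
p | gcd(n, m)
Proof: From k | p and p | k, k = p. From k | w and w | f, k | f. Since f = n, k | n. k = p, so p | n. p | m, so p | gcd(n, m).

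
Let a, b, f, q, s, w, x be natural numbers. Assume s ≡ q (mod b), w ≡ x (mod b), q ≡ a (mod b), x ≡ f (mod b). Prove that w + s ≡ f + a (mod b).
Because w ≡ x (mod b) and x ≡ f (mod b), w ≡ f (mod b). Because s ≡ q (mod b) and q ≡ a (mod b), s ≡ a (mod b). Since w ≡ f (mod b), w + s ≡ f + a (mod b).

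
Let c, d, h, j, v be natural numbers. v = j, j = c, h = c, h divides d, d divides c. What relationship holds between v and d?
v = d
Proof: v = j and j = c, thus v = c. h = c and h divides d, thus c divides d. From d divides c, c = d. Since v = c, v = d.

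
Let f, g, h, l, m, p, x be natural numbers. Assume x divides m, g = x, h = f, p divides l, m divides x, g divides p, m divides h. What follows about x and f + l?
x divides f + l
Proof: m divides x and x divides m, hence m = x. Since h = f and m divides h, m divides f. Since m = x, x divides f. From g = x and g divides p, x divides p. p divides l, so x divides l. Since x divides f, x divides f + l.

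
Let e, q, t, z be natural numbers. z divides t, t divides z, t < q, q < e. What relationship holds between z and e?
z < e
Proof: t divides z and z divides t, so t = z. t < q and q < e, hence t < e. t = z, so z < e.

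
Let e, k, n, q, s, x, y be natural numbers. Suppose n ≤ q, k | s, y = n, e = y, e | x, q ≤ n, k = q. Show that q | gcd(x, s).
e = y and y = n, therefore e = n. n ≤ q and q ≤ n, hence n = q. Since e = n, e = q. e | x, so q | x. Because k = q and k | s, q | s. From q | x, q | gcd(x, s).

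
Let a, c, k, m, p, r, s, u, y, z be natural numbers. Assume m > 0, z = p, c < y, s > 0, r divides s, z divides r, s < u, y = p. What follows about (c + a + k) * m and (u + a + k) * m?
(c + a + k) * m < (u + a + k) * m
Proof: Because y = p and c < y, c < p. z = p and z divides r, so p divides r. r divides s, so p divides s. s > 0, so p ≤ s. s < u, so p < u. Because c < p, c < u. Then c + a < u + a. Then c + a + k < u + a + k. Because m > 0, by multiplying by a positive, (c + a + k) * m < (u + a + k) * m.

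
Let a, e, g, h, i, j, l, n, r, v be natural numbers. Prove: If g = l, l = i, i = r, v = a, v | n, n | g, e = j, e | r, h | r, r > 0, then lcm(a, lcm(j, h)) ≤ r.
l = i and i = r, therefore l = r. g = l, so g = r. Because v | n and n | g, v | g. Since v = a, a | g. Since g = r, a | r. e = j and e | r, therefore j | r. Since h | r, lcm(j, h) | r. From a | r, lcm(a, lcm(j, h)) | r. Since r > 0, lcm(a, lcm(j, h)) ≤ r.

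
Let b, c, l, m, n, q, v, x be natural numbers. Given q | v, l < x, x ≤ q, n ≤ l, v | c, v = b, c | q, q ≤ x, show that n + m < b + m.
From v | c and c | q, v | q. Since q | v, q = v. Since v = b, q = b. x ≤ q and q ≤ x, so x = q. Because n ≤ l and l < x, n < x. x = q, so n < q. Since q = b, n < b. Then n + m < b + m.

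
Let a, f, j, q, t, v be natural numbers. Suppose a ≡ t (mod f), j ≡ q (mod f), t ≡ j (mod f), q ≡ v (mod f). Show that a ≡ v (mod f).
Because a ≡ t (mod f) and t ≡ j (mod f), a ≡ j (mod f). j ≡ q (mod f), so a ≡ q (mod f). Since q ≡ v (mod f), a ≡ v (mod f).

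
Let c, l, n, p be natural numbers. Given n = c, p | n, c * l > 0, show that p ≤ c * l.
Because n = c and p | n, p | c. Then p | c * l. Since c * l > 0, p ≤ c * l.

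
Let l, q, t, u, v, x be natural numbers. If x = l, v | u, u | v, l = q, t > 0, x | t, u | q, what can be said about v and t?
v ≤ t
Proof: u | v and v | u, so u = v. Since x = l and l = q, x = q. x | t, so q | t. u | q, so u | t. Since t > 0, u ≤ t. u = v, so v ≤ t.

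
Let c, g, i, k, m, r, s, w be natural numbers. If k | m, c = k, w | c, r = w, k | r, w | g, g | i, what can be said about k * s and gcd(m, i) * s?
k * s | gcd(m, i) * s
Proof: Since c = k and w | c, w | k. From r = w and k | r, k | w. w | k, so w = k. w | g and g | i, so w | i. Since w = k, k | i. k | m, so k | gcd(m, i). Then k * s | gcd(m, i) * s.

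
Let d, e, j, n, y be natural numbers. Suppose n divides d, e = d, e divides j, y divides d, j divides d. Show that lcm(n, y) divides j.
Because e = d and e divides j, d divides j. j divides d, so d = j. Since n divides d and y divides d, lcm(n, y) divides d. From d = j, lcm(n, y) divides j.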